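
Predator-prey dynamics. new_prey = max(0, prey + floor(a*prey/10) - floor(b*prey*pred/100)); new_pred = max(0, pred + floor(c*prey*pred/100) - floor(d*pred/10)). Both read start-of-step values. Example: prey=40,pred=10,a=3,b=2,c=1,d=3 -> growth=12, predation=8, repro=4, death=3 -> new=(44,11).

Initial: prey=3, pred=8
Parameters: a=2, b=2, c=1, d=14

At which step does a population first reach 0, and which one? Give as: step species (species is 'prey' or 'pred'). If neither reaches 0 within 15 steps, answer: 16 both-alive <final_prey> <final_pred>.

Step 1: prey: 3+0-0=3; pred: 8+0-11=0
First extinction: pred at step 1

Answer: 1 pred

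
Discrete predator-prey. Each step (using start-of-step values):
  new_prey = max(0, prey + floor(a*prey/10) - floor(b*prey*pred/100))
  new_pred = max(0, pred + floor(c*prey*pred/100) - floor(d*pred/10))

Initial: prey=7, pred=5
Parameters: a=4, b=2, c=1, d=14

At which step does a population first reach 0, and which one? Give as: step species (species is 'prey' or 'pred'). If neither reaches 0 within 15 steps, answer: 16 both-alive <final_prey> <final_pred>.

Step 1: prey: 7+2-0=9; pred: 5+0-7=0
First extinction: pred at step 1

Answer: 1 pred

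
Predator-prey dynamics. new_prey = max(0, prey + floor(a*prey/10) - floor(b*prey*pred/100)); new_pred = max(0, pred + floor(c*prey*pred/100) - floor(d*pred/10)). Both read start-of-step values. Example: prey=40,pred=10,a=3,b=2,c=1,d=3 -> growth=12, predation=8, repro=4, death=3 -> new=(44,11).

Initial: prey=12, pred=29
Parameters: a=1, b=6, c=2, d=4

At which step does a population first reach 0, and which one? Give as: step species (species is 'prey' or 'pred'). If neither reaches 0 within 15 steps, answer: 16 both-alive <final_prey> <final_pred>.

Answer: 1 prey

Derivation:
Step 1: prey: 12+1-20=0; pred: 29+6-11=24
First extinction: prey at step 1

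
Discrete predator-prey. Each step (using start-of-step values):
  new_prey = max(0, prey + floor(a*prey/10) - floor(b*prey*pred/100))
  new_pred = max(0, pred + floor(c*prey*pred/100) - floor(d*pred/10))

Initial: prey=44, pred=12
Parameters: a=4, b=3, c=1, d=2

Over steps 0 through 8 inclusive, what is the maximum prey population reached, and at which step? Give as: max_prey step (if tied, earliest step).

Answer: 46 1

Derivation:
Step 1: prey: 44+17-15=46; pred: 12+5-2=15
Step 2: prey: 46+18-20=44; pred: 15+6-3=18
Step 3: prey: 44+17-23=38; pred: 18+7-3=22
Step 4: prey: 38+15-25=28; pred: 22+8-4=26
Step 5: prey: 28+11-21=18; pred: 26+7-5=28
Step 6: prey: 18+7-15=10; pred: 28+5-5=28
Step 7: prey: 10+4-8=6; pred: 28+2-5=25
Step 8: prey: 6+2-4=4; pred: 25+1-5=21
Max prey = 46 at step 1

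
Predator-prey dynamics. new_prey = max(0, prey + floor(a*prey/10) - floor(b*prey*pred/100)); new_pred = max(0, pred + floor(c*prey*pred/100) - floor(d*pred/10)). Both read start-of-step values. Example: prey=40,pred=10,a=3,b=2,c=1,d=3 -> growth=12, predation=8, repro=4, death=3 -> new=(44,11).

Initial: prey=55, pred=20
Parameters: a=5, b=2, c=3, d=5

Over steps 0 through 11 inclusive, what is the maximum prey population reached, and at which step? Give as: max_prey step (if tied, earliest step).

Step 1: prey: 55+27-22=60; pred: 20+33-10=43
Step 2: prey: 60+30-51=39; pred: 43+77-21=99
Step 3: prey: 39+19-77=0; pred: 99+115-49=165
Step 4: prey: 0+0-0=0; pred: 165+0-82=83
Step 5: prey: 0+0-0=0; pred: 83+0-41=42
Step 6: prey: 0+0-0=0; pred: 42+0-21=21
Step 7: prey: 0+0-0=0; pred: 21+0-10=11
Step 8: prey: 0+0-0=0; pred: 11+0-5=6
Step 9: prey: 0+0-0=0; pred: 6+0-3=3
Step 10: prey: 0+0-0=0; pred: 3+0-1=2
Step 11: prey: 0+0-0=0; pred: 2+0-1=1
Max prey = 60 at step 1

Answer: 60 1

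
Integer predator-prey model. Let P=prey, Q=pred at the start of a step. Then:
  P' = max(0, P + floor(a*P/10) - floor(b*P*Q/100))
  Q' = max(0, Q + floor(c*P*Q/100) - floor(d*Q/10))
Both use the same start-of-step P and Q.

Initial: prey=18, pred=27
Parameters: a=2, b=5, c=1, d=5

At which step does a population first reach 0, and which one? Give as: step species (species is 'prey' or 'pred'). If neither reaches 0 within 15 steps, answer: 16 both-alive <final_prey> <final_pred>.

Answer: 1 prey

Derivation:
Step 1: prey: 18+3-24=0; pred: 27+4-13=18
First extinction: prey at step 1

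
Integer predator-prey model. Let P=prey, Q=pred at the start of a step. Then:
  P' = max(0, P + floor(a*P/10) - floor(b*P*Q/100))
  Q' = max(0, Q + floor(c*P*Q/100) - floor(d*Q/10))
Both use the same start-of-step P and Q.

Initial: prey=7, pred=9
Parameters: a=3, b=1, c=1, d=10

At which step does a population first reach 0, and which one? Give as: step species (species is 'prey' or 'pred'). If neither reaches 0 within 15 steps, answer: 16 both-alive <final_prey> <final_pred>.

Answer: 1 pred

Derivation:
Step 1: prey: 7+2-0=9; pred: 9+0-9=0
First extinction: pred at step 1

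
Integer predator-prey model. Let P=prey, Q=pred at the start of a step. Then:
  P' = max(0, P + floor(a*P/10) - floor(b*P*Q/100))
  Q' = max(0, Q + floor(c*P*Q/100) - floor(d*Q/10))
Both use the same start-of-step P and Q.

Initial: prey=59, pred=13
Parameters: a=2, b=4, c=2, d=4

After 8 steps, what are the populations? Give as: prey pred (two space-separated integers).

Step 1: prey: 59+11-30=40; pred: 13+15-5=23
Step 2: prey: 40+8-36=12; pred: 23+18-9=32
Step 3: prey: 12+2-15=0; pred: 32+7-12=27
Step 4: prey: 0+0-0=0; pred: 27+0-10=17
Step 5: prey: 0+0-0=0; pred: 17+0-6=11
Step 6: prey: 0+0-0=0; pred: 11+0-4=7
Step 7: prey: 0+0-0=0; pred: 7+0-2=5
Step 8: prey: 0+0-0=0; pred: 5+0-2=3

Answer: 0 3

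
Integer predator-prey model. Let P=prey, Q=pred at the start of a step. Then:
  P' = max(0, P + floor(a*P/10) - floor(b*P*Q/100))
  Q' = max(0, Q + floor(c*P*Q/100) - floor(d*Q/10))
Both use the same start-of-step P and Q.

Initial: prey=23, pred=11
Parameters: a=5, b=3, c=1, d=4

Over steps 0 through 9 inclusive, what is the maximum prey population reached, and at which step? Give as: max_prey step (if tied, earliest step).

Step 1: prey: 23+11-7=27; pred: 11+2-4=9
Step 2: prey: 27+13-7=33; pred: 9+2-3=8
Step 3: prey: 33+16-7=42; pred: 8+2-3=7
Step 4: prey: 42+21-8=55; pred: 7+2-2=7
Step 5: prey: 55+27-11=71; pred: 7+3-2=8
Step 6: prey: 71+35-17=89; pred: 8+5-3=10
Step 7: prey: 89+44-26=107; pred: 10+8-4=14
Step 8: prey: 107+53-44=116; pred: 14+14-5=23
Step 9: prey: 116+58-80=94; pred: 23+26-9=40
Max prey = 116 at step 8

Answer: 116 8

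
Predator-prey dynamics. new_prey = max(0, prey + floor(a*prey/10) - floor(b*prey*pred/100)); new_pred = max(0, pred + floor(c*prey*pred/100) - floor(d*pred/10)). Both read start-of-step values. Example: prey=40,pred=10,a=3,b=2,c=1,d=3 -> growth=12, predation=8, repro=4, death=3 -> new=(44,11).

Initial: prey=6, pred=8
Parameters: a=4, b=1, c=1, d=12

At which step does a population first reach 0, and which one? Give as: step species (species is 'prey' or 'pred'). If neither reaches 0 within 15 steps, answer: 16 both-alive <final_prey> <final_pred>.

Step 1: prey: 6+2-0=8; pred: 8+0-9=0
First extinction: pred at step 1

Answer: 1 pred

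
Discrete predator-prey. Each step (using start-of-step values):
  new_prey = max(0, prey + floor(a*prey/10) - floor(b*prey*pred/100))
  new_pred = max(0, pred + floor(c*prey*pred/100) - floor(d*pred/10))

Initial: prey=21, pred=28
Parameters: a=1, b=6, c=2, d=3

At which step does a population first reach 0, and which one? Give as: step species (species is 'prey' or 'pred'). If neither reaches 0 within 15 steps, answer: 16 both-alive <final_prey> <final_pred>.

Answer: 1 prey

Derivation:
Step 1: prey: 21+2-35=0; pred: 28+11-8=31
First extinction: prey at step 1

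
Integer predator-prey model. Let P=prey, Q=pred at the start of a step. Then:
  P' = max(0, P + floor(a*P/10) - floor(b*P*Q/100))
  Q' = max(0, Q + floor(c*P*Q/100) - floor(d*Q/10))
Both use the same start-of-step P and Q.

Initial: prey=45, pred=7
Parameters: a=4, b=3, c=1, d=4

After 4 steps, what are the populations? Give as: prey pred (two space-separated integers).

Answer: 76 14

Derivation:
Step 1: prey: 45+18-9=54; pred: 7+3-2=8
Step 2: prey: 54+21-12=63; pred: 8+4-3=9
Step 3: prey: 63+25-17=71; pred: 9+5-3=11
Step 4: prey: 71+28-23=76; pred: 11+7-4=14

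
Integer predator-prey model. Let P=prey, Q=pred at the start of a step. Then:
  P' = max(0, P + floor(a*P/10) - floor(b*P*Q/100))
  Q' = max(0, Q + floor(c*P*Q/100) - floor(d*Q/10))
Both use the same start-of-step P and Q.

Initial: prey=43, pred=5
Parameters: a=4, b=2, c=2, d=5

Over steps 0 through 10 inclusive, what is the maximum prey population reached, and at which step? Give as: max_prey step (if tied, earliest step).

Answer: 84 3

Derivation:
Step 1: prey: 43+17-4=56; pred: 5+4-2=7
Step 2: prey: 56+22-7=71; pred: 7+7-3=11
Step 3: prey: 71+28-15=84; pred: 11+15-5=21
Step 4: prey: 84+33-35=82; pred: 21+35-10=46
Step 5: prey: 82+32-75=39; pred: 46+75-23=98
Step 6: prey: 39+15-76=0; pred: 98+76-49=125
Step 7: prey: 0+0-0=0; pred: 125+0-62=63
Step 8: prey: 0+0-0=0; pred: 63+0-31=32
Step 9: prey: 0+0-0=0; pred: 32+0-16=16
Step 10: prey: 0+0-0=0; pred: 16+0-8=8
Max prey = 84 at step 3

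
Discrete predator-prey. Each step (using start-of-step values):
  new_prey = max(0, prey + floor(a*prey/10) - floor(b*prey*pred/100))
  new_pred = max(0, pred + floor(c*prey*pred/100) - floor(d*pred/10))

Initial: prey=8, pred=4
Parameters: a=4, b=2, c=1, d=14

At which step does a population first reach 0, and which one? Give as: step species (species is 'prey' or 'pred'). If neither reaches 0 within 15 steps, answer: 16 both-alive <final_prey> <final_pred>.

Answer: 1 pred

Derivation:
Step 1: prey: 8+3-0=11; pred: 4+0-5=0
First extinction: pred at step 1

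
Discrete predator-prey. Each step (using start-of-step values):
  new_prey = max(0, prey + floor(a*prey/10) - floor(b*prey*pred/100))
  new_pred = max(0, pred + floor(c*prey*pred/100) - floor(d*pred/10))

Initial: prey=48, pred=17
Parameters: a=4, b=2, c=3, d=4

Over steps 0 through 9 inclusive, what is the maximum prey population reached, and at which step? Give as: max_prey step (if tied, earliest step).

Step 1: prey: 48+19-16=51; pred: 17+24-6=35
Step 2: prey: 51+20-35=36; pred: 35+53-14=74
Step 3: prey: 36+14-53=0; pred: 74+79-29=124
Step 4: prey: 0+0-0=0; pred: 124+0-49=75
Step 5: prey: 0+0-0=0; pred: 75+0-30=45
Step 6: prey: 0+0-0=0; pred: 45+0-18=27
Step 7: prey: 0+0-0=0; pred: 27+0-10=17
Step 8: prey: 0+0-0=0; pred: 17+0-6=11
Step 9: prey: 0+0-0=0; pred: 11+0-4=7
Max prey = 51 at step 1

Answer: 51 1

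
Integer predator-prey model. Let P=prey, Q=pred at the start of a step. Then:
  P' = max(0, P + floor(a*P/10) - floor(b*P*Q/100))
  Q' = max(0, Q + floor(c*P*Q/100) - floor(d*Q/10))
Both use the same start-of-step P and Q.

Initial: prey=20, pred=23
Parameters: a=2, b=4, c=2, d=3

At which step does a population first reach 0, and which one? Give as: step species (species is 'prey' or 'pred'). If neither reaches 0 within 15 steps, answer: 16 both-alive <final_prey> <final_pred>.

Step 1: prey: 20+4-18=6; pred: 23+9-6=26
Step 2: prey: 6+1-6=1; pred: 26+3-7=22
Step 3: prey: 1+0-0=1; pred: 22+0-6=16
Step 4: prey: 1+0-0=1; pred: 16+0-4=12
Step 5: prey: 1+0-0=1; pred: 12+0-3=9
Step 6: prey: 1+0-0=1; pred: 9+0-2=7
Step 7: prey: 1+0-0=1; pred: 7+0-2=5
Step 8: prey: 1+0-0=1; pred: 5+0-1=4
Step 9: prey: 1+0-0=1; pred: 4+0-1=3
Step 10: prey: 1+0-0=1; pred: 3+0-0=3
Steps 11-15: state stable at prey=1, pred=3 (no change)
No extinction within 15 steps

Answer: 16 both-alive 1 3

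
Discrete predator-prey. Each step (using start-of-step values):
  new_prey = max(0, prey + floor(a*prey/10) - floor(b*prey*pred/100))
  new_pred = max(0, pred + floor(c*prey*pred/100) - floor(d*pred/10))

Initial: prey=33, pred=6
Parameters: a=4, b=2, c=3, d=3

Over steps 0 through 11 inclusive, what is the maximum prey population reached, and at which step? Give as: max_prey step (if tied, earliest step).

Answer: 53 3

Derivation:
Step 1: prey: 33+13-3=43; pred: 6+5-1=10
Step 2: prey: 43+17-8=52; pred: 10+12-3=19
Step 3: prey: 52+20-19=53; pred: 19+29-5=43
Step 4: prey: 53+21-45=29; pred: 43+68-12=99
Step 5: prey: 29+11-57=0; pred: 99+86-29=156
Step 6: prey: 0+0-0=0; pred: 156+0-46=110
Step 7: prey: 0+0-0=0; pred: 110+0-33=77
Step 8: prey: 0+0-0=0; pred: 77+0-23=54
Step 9: prey: 0+0-0=0; pred: 54+0-16=38
Step 10: prey: 0+0-0=0; pred: 38+0-11=27
Step 11: prey: 0+0-0=0; pred: 27+0-8=19
Max prey = 53 at step 3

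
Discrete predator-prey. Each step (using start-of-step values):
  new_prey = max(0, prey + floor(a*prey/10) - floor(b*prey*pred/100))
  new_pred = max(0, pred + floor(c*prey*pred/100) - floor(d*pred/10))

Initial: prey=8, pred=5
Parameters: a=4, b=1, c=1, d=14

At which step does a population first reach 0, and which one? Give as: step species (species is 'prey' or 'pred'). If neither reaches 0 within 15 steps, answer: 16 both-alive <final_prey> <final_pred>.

Answer: 1 pred

Derivation:
Step 1: prey: 8+3-0=11; pred: 5+0-7=0
First extinction: pred at step 1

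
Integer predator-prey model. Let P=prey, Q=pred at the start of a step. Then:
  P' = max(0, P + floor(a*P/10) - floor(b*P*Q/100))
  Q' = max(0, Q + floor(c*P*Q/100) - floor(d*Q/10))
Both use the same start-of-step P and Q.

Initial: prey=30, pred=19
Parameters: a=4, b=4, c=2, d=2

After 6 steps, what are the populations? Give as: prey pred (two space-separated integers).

Answer: 0 16

Derivation:
Step 1: prey: 30+12-22=20; pred: 19+11-3=27
Step 2: prey: 20+8-21=7; pred: 27+10-5=32
Step 3: prey: 7+2-8=1; pred: 32+4-6=30
Step 4: prey: 1+0-1=0; pred: 30+0-6=24
Step 5: prey: 0+0-0=0; pred: 24+0-4=20
Step 6: prey: 0+0-0=0; pred: 20+0-4=16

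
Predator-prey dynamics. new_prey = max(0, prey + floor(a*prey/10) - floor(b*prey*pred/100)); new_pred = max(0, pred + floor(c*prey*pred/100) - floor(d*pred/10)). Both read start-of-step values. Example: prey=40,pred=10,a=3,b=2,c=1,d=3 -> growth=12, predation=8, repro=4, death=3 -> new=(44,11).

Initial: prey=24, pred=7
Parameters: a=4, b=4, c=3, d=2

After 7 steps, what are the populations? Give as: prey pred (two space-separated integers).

Answer: 0 24

Derivation:
Step 1: prey: 24+9-6=27; pred: 7+5-1=11
Step 2: prey: 27+10-11=26; pred: 11+8-2=17
Step 3: prey: 26+10-17=19; pred: 17+13-3=27
Step 4: prey: 19+7-20=6; pred: 27+15-5=37
Step 5: prey: 6+2-8=0; pred: 37+6-7=36
Step 6: prey: 0+0-0=0; pred: 36+0-7=29
Step 7: prey: 0+0-0=0; pred: 29+0-5=24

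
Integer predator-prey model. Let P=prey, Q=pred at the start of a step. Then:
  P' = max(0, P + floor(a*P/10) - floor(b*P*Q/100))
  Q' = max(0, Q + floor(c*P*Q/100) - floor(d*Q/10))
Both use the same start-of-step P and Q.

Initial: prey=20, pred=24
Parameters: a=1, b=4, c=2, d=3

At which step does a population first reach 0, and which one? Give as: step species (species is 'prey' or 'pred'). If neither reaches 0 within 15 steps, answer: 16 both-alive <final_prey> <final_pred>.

Answer: 2 prey

Derivation:
Step 1: prey: 20+2-19=3; pred: 24+9-7=26
Step 2: prey: 3+0-3=0; pred: 26+1-7=20
First extinction: prey at step 2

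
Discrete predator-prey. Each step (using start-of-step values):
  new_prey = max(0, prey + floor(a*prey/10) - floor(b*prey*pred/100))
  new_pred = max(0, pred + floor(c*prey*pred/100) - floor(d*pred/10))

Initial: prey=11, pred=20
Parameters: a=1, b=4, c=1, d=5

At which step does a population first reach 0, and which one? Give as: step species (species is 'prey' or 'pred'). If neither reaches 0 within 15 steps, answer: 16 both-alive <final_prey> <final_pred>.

Answer: 16 both-alive 3 1

Derivation:
Step 1: prey: 11+1-8=4; pred: 20+2-10=12
Step 2: prey: 4+0-1=3; pred: 12+0-6=6
Step 3: prey: 3+0-0=3; pred: 6+0-3=3
Step 4: prey: 3+0-0=3; pred: 3+0-1=2
Step 5: prey: 3+0-0=3; pred: 2+0-1=1
Step 6: prey: 3+0-0=3; pred: 1+0-0=1
Steps 7-15: state stable at prey=3, pred=1 (no change)
No extinction within 15 steps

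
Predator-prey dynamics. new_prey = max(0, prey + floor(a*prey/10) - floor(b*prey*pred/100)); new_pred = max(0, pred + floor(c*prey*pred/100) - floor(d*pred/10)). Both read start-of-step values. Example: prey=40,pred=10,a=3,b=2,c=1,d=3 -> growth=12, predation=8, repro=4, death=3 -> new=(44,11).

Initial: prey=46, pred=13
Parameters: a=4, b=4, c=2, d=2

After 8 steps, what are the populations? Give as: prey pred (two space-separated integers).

Answer: 0 16

Derivation:
Step 1: prey: 46+18-23=41; pred: 13+11-2=22
Step 2: prey: 41+16-36=21; pred: 22+18-4=36
Step 3: prey: 21+8-30=0; pred: 36+15-7=44
Step 4: prey: 0+0-0=0; pred: 44+0-8=36
Step 5: prey: 0+0-0=0; pred: 36+0-7=29
Step 6: prey: 0+0-0=0; pred: 29+0-5=24
Step 7: prey: 0+0-0=0; pred: 24+0-4=20
Step 8: prey: 0+0-0=0; pred: 20+0-4=16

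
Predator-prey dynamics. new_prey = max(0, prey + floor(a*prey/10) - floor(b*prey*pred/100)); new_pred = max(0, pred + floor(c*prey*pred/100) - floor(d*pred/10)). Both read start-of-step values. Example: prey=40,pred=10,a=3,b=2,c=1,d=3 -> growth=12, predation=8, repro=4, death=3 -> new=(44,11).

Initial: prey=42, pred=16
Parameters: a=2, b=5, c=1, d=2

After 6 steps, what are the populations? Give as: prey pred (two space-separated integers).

Step 1: prey: 42+8-33=17; pred: 16+6-3=19
Step 2: prey: 17+3-16=4; pred: 19+3-3=19
Step 3: prey: 4+0-3=1; pred: 19+0-3=16
Step 4: prey: 1+0-0=1; pred: 16+0-3=13
Step 5: prey: 1+0-0=1; pred: 13+0-2=11
Step 6: prey: 1+0-0=1; pred: 11+0-2=9

Answer: 1 9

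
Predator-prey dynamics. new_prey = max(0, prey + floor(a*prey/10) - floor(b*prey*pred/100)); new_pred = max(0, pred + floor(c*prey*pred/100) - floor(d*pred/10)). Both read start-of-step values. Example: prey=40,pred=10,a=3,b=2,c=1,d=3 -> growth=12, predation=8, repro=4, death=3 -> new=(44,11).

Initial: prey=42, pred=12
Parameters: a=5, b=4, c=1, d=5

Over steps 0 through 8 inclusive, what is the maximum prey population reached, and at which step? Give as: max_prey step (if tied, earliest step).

Answer: 79 7

Derivation:
Step 1: prey: 42+21-20=43; pred: 12+5-6=11
Step 2: prey: 43+21-18=46; pred: 11+4-5=10
Step 3: prey: 46+23-18=51; pred: 10+4-5=9
Step 4: prey: 51+25-18=58; pred: 9+4-4=9
Step 5: prey: 58+29-20=67; pred: 9+5-4=10
Step 6: prey: 67+33-26=74; pred: 10+6-5=11
Step 7: prey: 74+37-32=79; pred: 11+8-5=14
Step 8: prey: 79+39-44=74; pred: 14+11-7=18
Max prey = 79 at step 7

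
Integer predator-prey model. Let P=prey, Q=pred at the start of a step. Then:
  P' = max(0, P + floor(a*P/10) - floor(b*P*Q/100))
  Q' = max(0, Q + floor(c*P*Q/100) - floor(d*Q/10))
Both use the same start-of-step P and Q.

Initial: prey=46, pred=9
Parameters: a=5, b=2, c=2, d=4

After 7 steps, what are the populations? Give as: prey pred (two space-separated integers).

Step 1: prey: 46+23-8=61; pred: 9+8-3=14
Step 2: prey: 61+30-17=74; pred: 14+17-5=26
Step 3: prey: 74+37-38=73; pred: 26+38-10=54
Step 4: prey: 73+36-78=31; pred: 54+78-21=111
Step 5: prey: 31+15-68=0; pred: 111+68-44=135
Step 6: prey: 0+0-0=0; pred: 135+0-54=81
Step 7: prey: 0+0-0=0; pred: 81+0-32=49

Answer: 0 49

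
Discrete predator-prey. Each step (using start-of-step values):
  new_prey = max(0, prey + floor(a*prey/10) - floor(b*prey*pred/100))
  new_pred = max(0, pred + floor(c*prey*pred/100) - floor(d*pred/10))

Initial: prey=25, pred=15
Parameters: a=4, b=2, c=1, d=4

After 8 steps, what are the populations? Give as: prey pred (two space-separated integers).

Answer: 91 20

Derivation:
Step 1: prey: 25+10-7=28; pred: 15+3-6=12
Step 2: prey: 28+11-6=33; pred: 12+3-4=11
Step 3: prey: 33+13-7=39; pred: 11+3-4=10
Step 4: prey: 39+15-7=47; pred: 10+3-4=9
Step 5: prey: 47+18-8=57; pred: 9+4-3=10
Step 6: prey: 57+22-11=68; pred: 10+5-4=11
Step 7: prey: 68+27-14=81; pred: 11+7-4=14
Step 8: prey: 81+32-22=91; pred: 14+11-5=20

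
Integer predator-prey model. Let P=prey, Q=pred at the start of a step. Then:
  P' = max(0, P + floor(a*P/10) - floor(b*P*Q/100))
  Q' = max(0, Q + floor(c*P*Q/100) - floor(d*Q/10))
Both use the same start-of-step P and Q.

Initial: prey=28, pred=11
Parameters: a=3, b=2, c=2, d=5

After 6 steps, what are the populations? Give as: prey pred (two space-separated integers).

Step 1: prey: 28+8-6=30; pred: 11+6-5=12
Step 2: prey: 30+9-7=32; pred: 12+7-6=13
Step 3: prey: 32+9-8=33; pred: 13+8-6=15
Step 4: prey: 33+9-9=33; pred: 15+9-7=17
Step 5: prey: 33+9-11=31; pred: 17+11-8=20
Step 6: prey: 31+9-12=28; pred: 20+12-10=22

Answer: 28 22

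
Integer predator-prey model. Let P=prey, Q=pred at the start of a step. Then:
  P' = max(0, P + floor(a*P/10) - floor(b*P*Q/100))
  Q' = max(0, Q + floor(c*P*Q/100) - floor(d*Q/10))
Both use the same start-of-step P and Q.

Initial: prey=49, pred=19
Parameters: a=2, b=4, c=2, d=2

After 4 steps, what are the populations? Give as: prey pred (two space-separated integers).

Step 1: prey: 49+9-37=21; pred: 19+18-3=34
Step 2: prey: 21+4-28=0; pred: 34+14-6=42
Step 3: prey: 0+0-0=0; pred: 42+0-8=34
Step 4: prey: 0+0-0=0; pred: 34+0-6=28

Answer: 0 28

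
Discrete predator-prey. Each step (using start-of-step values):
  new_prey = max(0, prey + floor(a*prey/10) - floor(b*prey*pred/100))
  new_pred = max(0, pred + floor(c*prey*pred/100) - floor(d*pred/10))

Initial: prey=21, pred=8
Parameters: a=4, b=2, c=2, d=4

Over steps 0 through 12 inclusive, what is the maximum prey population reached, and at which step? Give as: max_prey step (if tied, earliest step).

Step 1: prey: 21+8-3=26; pred: 8+3-3=8
Step 2: prey: 26+10-4=32; pred: 8+4-3=9
Step 3: prey: 32+12-5=39; pred: 9+5-3=11
Step 4: prey: 39+15-8=46; pred: 11+8-4=15
Step 5: prey: 46+18-13=51; pred: 15+13-6=22
Step 6: prey: 51+20-22=49; pred: 22+22-8=36
Step 7: prey: 49+19-35=33; pred: 36+35-14=57
Step 8: prey: 33+13-37=9; pred: 57+37-22=72
Step 9: prey: 9+3-12=0; pred: 72+12-28=56
Step 10: prey: 0+0-0=0; pred: 56+0-22=34
Step 11: prey: 0+0-0=0; pred: 34+0-13=21
Step 12: prey: 0+0-0=0; pred: 21+0-8=13
Max prey = 51 at step 5

Answer: 51 5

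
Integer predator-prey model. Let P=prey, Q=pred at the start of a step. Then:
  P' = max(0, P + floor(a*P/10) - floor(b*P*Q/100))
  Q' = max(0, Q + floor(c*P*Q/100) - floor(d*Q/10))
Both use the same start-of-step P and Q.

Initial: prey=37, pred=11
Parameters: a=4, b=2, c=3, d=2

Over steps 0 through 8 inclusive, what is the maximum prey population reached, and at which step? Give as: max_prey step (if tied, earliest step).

Answer: 43 1

Derivation:
Step 1: prey: 37+14-8=43; pred: 11+12-2=21
Step 2: prey: 43+17-18=42; pred: 21+27-4=44
Step 3: prey: 42+16-36=22; pred: 44+55-8=91
Step 4: prey: 22+8-40=0; pred: 91+60-18=133
Step 5: prey: 0+0-0=0; pred: 133+0-26=107
Step 6: prey: 0+0-0=0; pred: 107+0-21=86
Step 7: prey: 0+0-0=0; pred: 86+0-17=69
Step 8: prey: 0+0-0=0; pred: 69+0-13=56
Max prey = 43 at step 1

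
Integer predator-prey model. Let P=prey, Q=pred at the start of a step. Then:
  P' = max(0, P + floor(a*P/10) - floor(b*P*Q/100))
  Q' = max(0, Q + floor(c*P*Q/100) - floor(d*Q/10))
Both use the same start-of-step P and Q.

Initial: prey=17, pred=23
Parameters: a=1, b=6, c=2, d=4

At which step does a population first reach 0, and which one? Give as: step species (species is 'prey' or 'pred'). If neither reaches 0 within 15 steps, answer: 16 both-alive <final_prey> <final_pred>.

Step 1: prey: 17+1-23=0; pred: 23+7-9=21
First extinction: prey at step 1

Answer: 1 prey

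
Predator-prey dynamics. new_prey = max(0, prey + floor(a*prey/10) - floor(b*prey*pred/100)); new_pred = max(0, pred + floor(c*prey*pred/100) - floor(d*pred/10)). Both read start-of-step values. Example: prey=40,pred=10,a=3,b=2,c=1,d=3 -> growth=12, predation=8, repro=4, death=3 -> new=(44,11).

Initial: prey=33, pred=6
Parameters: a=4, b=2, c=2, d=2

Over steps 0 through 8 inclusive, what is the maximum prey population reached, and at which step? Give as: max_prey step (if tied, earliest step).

Answer: 61 3

Derivation:
Step 1: prey: 33+13-3=43; pred: 6+3-1=8
Step 2: prey: 43+17-6=54; pred: 8+6-1=13
Step 3: prey: 54+21-14=61; pred: 13+14-2=25
Step 4: prey: 61+24-30=55; pred: 25+30-5=50
Step 5: prey: 55+22-55=22; pred: 50+55-10=95
Step 6: prey: 22+8-41=0; pred: 95+41-19=117
Step 7: prey: 0+0-0=0; pred: 117+0-23=94
Step 8: prey: 0+0-0=0; pred: 94+0-18=76
Max prey = 61 at step 3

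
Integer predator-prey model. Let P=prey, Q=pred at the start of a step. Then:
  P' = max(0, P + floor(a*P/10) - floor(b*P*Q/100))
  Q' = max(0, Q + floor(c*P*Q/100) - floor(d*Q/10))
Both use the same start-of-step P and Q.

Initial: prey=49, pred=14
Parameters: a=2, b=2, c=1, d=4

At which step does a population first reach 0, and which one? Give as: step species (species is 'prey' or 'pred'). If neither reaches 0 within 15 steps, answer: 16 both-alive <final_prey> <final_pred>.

Step 1: prey: 49+9-13=45; pred: 14+6-5=15
Step 2: prey: 45+9-13=41; pred: 15+6-6=15
Step 3: prey: 41+8-12=37; pred: 15+6-6=15
Step 4: prey: 37+7-11=33; pred: 15+5-6=14
Step 5: prey: 33+6-9=30; pred: 14+4-5=13
Step 6: prey: 30+6-7=29; pred: 13+3-5=11
Step 7: prey: 29+5-6=28; pred: 11+3-4=10
Step 8: prey: 28+5-5=28; pred: 10+2-4=8
Step 9: prey: 28+5-4=29; pred: 8+2-3=7
Step 10: prey: 29+5-4=30; pred: 7+2-2=7
Step 11: prey: 30+6-4=32; pred: 7+2-2=7
Step 12: prey: 32+6-4=34; pred: 7+2-2=7
Step 13: prey: 34+6-4=36; pred: 7+2-2=7
Step 14: prey: 36+7-5=38; pred: 7+2-2=7
Step 15: prey: 38+7-5=40; pred: 7+2-2=7
No extinction within 15 steps

Answer: 16 both-alive 40 7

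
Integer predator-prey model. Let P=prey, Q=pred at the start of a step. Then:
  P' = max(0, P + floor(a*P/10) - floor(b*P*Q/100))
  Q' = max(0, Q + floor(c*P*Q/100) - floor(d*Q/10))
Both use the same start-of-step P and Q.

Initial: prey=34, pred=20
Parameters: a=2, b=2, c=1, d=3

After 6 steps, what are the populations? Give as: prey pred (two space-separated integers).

Answer: 13 11

Derivation:
Step 1: prey: 34+6-13=27; pred: 20+6-6=20
Step 2: prey: 27+5-10=22; pred: 20+5-6=19
Step 3: prey: 22+4-8=18; pred: 19+4-5=18
Step 4: prey: 18+3-6=15; pred: 18+3-5=16
Step 5: prey: 15+3-4=14; pred: 16+2-4=14
Step 6: prey: 14+2-3=13; pred: 14+1-4=11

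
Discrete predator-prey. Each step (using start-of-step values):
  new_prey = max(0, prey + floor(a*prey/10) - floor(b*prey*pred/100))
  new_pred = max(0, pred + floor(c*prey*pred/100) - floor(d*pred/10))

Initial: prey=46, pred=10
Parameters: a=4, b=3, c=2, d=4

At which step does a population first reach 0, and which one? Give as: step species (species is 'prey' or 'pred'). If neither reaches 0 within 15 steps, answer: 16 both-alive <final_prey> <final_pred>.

Answer: 5 prey

Derivation:
Step 1: prey: 46+18-13=51; pred: 10+9-4=15
Step 2: prey: 51+20-22=49; pred: 15+15-6=24
Step 3: prey: 49+19-35=33; pred: 24+23-9=38
Step 4: prey: 33+13-37=9; pred: 38+25-15=48
Step 5: prey: 9+3-12=0; pred: 48+8-19=37
First extinction: prey at step 5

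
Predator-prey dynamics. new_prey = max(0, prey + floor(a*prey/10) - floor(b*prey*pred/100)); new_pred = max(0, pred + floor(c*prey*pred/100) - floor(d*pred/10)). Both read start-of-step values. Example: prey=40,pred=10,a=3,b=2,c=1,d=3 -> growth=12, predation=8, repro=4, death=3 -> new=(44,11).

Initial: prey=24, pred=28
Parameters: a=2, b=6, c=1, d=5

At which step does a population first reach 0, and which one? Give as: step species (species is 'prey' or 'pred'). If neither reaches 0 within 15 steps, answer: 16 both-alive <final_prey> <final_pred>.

Step 1: prey: 24+4-40=0; pred: 28+6-14=20
First extinction: prey at step 1

Answer: 1 prey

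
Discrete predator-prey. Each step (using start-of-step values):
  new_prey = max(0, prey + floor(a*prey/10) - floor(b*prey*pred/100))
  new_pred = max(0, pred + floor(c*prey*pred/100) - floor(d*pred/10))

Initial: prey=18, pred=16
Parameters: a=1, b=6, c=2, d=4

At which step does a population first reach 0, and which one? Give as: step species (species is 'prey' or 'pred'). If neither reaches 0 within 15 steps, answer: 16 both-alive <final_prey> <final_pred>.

Answer: 16 both-alive 1 2

Derivation:
Step 1: prey: 18+1-17=2; pred: 16+5-6=15
Step 2: prey: 2+0-1=1; pred: 15+0-6=9
Step 3: prey: 1+0-0=1; pred: 9+0-3=6
Step 4: prey: 1+0-0=1; pred: 6+0-2=4
Step 5: prey: 1+0-0=1; pred: 4+0-1=3
Step 6: prey: 1+0-0=1; pred: 3+0-1=2
Step 7: prey: 1+0-0=1; pred: 2+0-0=2
Steps 8-15: state stable at prey=1, pred=2 (no change)
No extinction within 15 steps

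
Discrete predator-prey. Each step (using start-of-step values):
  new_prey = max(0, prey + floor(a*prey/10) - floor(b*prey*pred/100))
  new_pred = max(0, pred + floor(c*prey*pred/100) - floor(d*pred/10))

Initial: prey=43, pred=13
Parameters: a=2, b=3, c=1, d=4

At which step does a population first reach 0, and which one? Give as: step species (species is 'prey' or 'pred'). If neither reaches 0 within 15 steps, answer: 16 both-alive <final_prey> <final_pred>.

Answer: 16 both-alive 53 2

Derivation:
Step 1: prey: 43+8-16=35; pred: 13+5-5=13
Step 2: prey: 35+7-13=29; pred: 13+4-5=12
Step 3: prey: 29+5-10=24; pred: 12+3-4=11
Step 4: prey: 24+4-7=21; pred: 11+2-4=9
Step 5: prey: 21+4-5=20; pred: 9+1-3=7
Step 6: prey: 20+4-4=20; pred: 7+1-2=6
Step 7: prey: 20+4-3=21; pred: 6+1-2=5
Step 8: prey: 21+4-3=22; pred: 5+1-2=4
Step 9: prey: 22+4-2=24; pred: 4+0-1=3
Step 10: prey: 24+4-2=26; pred: 3+0-1=2
Step 11: prey: 26+5-1=30; pred: 2+0-0=2
Step 12: prey: 30+6-1=35; pred: 2+0-0=2
Step 13: prey: 35+7-2=40; pred: 2+0-0=2
Step 14: prey: 40+8-2=46; pred: 2+0-0=2
Step 15: prey: 46+9-2=53; pred: 2+0-0=2
No extinction within 15 steps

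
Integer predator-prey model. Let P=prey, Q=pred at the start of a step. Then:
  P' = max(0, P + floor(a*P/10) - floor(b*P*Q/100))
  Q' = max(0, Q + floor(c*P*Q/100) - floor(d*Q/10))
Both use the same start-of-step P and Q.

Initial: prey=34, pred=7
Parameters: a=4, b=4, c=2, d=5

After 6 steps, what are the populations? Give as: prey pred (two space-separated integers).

Step 1: prey: 34+13-9=38; pred: 7+4-3=8
Step 2: prey: 38+15-12=41; pred: 8+6-4=10
Step 3: prey: 41+16-16=41; pred: 10+8-5=13
Step 4: prey: 41+16-21=36; pred: 13+10-6=17
Step 5: prey: 36+14-24=26; pred: 17+12-8=21
Step 6: prey: 26+10-21=15; pred: 21+10-10=21

Answer: 15 21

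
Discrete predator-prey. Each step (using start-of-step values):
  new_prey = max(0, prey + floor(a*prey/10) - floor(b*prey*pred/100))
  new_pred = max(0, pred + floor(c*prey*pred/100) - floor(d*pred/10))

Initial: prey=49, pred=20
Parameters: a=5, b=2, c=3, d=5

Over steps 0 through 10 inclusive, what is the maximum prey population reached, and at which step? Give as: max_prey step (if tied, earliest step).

Step 1: prey: 49+24-19=54; pred: 20+29-10=39
Step 2: prey: 54+27-42=39; pred: 39+63-19=83
Step 3: prey: 39+19-64=0; pred: 83+97-41=139
Step 4: prey: 0+0-0=0; pred: 139+0-69=70
Step 5: prey: 0+0-0=0; pred: 70+0-35=35
Step 6: prey: 0+0-0=0; pred: 35+0-17=18
Step 7: prey: 0+0-0=0; pred: 18+0-9=9
Step 8: prey: 0+0-0=0; pred: 9+0-4=5
Step 9: prey: 0+0-0=0; pred: 5+0-2=3
Step 10: prey: 0+0-0=0; pred: 3+0-1=2
Max prey = 54 at step 1

Answer: 54 1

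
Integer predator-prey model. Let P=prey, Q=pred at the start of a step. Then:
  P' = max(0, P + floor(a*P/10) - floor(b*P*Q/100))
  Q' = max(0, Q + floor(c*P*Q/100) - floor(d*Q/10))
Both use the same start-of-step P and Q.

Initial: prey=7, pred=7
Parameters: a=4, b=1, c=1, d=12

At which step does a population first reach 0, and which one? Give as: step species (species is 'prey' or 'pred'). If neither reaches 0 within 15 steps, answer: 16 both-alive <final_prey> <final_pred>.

Answer: 1 pred

Derivation:
Step 1: prey: 7+2-0=9; pred: 7+0-8=0
First extinction: pred at step 1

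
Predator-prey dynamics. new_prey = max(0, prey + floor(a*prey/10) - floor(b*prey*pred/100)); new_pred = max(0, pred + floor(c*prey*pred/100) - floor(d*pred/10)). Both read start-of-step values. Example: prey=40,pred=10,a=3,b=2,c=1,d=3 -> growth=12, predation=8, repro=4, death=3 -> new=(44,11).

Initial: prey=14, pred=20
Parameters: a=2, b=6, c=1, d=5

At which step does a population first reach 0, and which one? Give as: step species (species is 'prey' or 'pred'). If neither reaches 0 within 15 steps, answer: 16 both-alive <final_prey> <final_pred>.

Step 1: prey: 14+2-16=0; pred: 20+2-10=12
First extinction: prey at step 1

Answer: 1 prey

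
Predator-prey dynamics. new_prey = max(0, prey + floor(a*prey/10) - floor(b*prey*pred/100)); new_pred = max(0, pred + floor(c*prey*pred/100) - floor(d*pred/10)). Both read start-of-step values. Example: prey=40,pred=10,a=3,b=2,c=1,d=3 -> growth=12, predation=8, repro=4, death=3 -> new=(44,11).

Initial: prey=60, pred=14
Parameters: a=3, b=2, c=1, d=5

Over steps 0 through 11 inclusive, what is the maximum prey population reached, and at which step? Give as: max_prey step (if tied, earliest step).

Step 1: prey: 60+18-16=62; pred: 14+8-7=15
Step 2: prey: 62+18-18=62; pred: 15+9-7=17
Step 3: prey: 62+18-21=59; pred: 17+10-8=19
Step 4: prey: 59+17-22=54; pred: 19+11-9=21
Step 5: prey: 54+16-22=48; pred: 21+11-10=22
Step 6: prey: 48+14-21=41; pred: 22+10-11=21
Step 7: prey: 41+12-17=36; pred: 21+8-10=19
Step 8: prey: 36+10-13=33; pred: 19+6-9=16
Step 9: prey: 33+9-10=32; pred: 16+5-8=13
Step 10: prey: 32+9-8=33; pred: 13+4-6=11
Step 11: prey: 33+9-7=35; pred: 11+3-5=9
Max prey = 62 at step 1

Answer: 62 1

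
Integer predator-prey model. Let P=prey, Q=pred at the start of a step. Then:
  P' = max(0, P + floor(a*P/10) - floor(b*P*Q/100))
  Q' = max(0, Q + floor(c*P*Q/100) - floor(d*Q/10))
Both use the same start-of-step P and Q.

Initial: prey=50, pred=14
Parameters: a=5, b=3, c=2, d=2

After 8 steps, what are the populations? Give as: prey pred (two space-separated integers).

Step 1: prey: 50+25-21=54; pred: 14+14-2=26
Step 2: prey: 54+27-42=39; pred: 26+28-5=49
Step 3: prey: 39+19-57=1; pred: 49+38-9=78
Step 4: prey: 1+0-2=0; pred: 78+1-15=64
Step 5: prey: 0+0-0=0; pred: 64+0-12=52
Step 6: prey: 0+0-0=0; pred: 52+0-10=42
Step 7: prey: 0+0-0=0; pred: 42+0-8=34
Step 8: prey: 0+0-0=0; pred: 34+0-6=28

Answer: 0 28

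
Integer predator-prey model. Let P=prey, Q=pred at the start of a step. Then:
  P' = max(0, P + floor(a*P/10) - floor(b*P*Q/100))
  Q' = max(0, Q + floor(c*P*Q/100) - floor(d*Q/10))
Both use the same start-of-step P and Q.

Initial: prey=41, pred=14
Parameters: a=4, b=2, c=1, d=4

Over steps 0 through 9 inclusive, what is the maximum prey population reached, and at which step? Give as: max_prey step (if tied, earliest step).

Step 1: prey: 41+16-11=46; pred: 14+5-5=14
Step 2: prey: 46+18-12=52; pred: 14+6-5=15
Step 3: prey: 52+20-15=57; pred: 15+7-6=16
Step 4: prey: 57+22-18=61; pred: 16+9-6=19
Step 5: prey: 61+24-23=62; pred: 19+11-7=23
Step 6: prey: 62+24-28=58; pred: 23+14-9=28
Step 7: prey: 58+23-32=49; pred: 28+16-11=33
Step 8: prey: 49+19-32=36; pred: 33+16-13=36
Step 9: prey: 36+14-25=25; pred: 36+12-14=34
Max prey = 62 at step 5

Answer: 62 5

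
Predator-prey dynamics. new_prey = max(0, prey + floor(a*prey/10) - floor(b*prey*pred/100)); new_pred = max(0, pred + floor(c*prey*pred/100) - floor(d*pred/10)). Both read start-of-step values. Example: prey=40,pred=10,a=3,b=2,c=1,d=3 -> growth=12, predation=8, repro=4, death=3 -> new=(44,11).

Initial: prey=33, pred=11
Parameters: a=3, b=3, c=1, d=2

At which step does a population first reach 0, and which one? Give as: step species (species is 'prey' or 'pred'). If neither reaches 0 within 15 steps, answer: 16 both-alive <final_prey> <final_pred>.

Step 1: prey: 33+9-10=32; pred: 11+3-2=12
Step 2: prey: 32+9-11=30; pred: 12+3-2=13
Step 3: prey: 30+9-11=28; pred: 13+3-2=14
Step 4: prey: 28+8-11=25; pred: 14+3-2=15
Step 5: prey: 25+7-11=21; pred: 15+3-3=15
Step 6: prey: 21+6-9=18; pred: 15+3-3=15
Step 7: prey: 18+5-8=15; pred: 15+2-3=14
Step 8: prey: 15+4-6=13; pred: 14+2-2=14
Step 9: prey: 13+3-5=11; pred: 14+1-2=13
Step 10: prey: 11+3-4=10; pred: 13+1-2=12
Step 11: prey: 10+3-3=10; pred: 12+1-2=11
Step 12: prey: 10+3-3=10; pred: 11+1-2=10
Step 13: prey: 10+3-3=10; pred: 10+1-2=9
Step 14: prey: 10+3-2=11; pred: 9+0-1=8
Step 15: prey: 11+3-2=12; pred: 8+0-1=7
No extinction within 15 steps

Answer: 16 both-alive 12 7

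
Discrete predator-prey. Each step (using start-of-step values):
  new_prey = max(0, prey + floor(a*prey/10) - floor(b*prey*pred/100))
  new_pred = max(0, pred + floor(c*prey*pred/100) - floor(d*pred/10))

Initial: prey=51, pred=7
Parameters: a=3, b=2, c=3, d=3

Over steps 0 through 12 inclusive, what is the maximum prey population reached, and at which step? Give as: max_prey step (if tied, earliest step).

Answer: 59 1

Derivation:
Step 1: prey: 51+15-7=59; pred: 7+10-2=15
Step 2: prey: 59+17-17=59; pred: 15+26-4=37
Step 3: prey: 59+17-43=33; pred: 37+65-11=91
Step 4: prey: 33+9-60=0; pred: 91+90-27=154
Step 5: prey: 0+0-0=0; pred: 154+0-46=108
Step 6: prey: 0+0-0=0; pred: 108+0-32=76
Step 7: prey: 0+0-0=0; pred: 76+0-22=54
Step 8: prey: 0+0-0=0; pred: 54+0-16=38
Step 9: prey: 0+0-0=0; pred: 38+0-11=27
Step 10: prey: 0+0-0=0; pred: 27+0-8=19
Step 11: prey: 0+0-0=0; pred: 19+0-5=14
Step 12: prey: 0+0-0=0; pred: 14+0-4=10
Max prey = 59 at step 1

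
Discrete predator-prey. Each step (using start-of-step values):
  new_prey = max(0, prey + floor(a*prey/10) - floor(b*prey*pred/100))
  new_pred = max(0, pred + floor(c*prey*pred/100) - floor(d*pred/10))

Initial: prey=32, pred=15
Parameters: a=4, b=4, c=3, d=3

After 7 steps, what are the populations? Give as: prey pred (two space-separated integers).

Answer: 0 10

Derivation:
Step 1: prey: 32+12-19=25; pred: 15+14-4=25
Step 2: prey: 25+10-25=10; pred: 25+18-7=36
Step 3: prey: 10+4-14=0; pred: 36+10-10=36
Step 4: prey: 0+0-0=0; pred: 36+0-10=26
Step 5: prey: 0+0-0=0; pred: 26+0-7=19
Step 6: prey: 0+0-0=0; pred: 19+0-5=14
Step 7: prey: 0+0-0=0; pred: 14+0-4=10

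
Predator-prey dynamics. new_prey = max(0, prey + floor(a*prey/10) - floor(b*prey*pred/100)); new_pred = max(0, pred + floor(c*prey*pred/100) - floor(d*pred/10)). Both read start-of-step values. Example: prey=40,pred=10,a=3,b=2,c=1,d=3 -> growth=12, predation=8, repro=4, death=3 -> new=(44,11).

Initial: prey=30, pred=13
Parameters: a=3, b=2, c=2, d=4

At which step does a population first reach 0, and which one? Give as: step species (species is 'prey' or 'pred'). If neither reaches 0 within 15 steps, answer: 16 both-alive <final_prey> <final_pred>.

Answer: 16 both-alive 17 4

Derivation:
Step 1: prey: 30+9-7=32; pred: 13+7-5=15
Step 2: prey: 32+9-9=32; pred: 15+9-6=18
Step 3: prey: 32+9-11=30; pred: 18+11-7=22
Step 4: prey: 30+9-13=26; pred: 22+13-8=27
Step 5: prey: 26+7-14=19; pred: 27+14-10=31
Step 6: prey: 19+5-11=13; pred: 31+11-12=30
Step 7: prey: 13+3-7=9; pred: 30+7-12=25
Step 8: prey: 9+2-4=7; pred: 25+4-10=19
Step 9: prey: 7+2-2=7; pred: 19+2-7=14
Step 10: prey: 7+2-1=8; pred: 14+1-5=10
Step 11: prey: 8+2-1=9; pred: 10+1-4=7
Step 12: prey: 9+2-1=10; pred: 7+1-2=6
Step 13: prey: 10+3-1=12; pred: 6+1-2=5
Step 14: prey: 12+3-1=14; pred: 5+1-2=4
Step 15: prey: 14+4-1=17; pred: 4+1-1=4
No extinction within 15 steps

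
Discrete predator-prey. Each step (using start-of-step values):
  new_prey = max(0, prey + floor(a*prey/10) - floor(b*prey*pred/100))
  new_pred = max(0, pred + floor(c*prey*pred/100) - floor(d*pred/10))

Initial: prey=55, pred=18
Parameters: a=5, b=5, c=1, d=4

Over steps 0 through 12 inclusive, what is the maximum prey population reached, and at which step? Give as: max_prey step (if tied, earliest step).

Answer: 76 12

Derivation:
Step 1: prey: 55+27-49=33; pred: 18+9-7=20
Step 2: prey: 33+16-33=16; pred: 20+6-8=18
Step 3: prey: 16+8-14=10; pred: 18+2-7=13
Step 4: prey: 10+5-6=9; pred: 13+1-5=9
Step 5: prey: 9+4-4=9; pred: 9+0-3=6
Step 6: prey: 9+4-2=11; pred: 6+0-2=4
Step 7: prey: 11+5-2=14; pred: 4+0-1=3
Step 8: prey: 14+7-2=19; pred: 3+0-1=2
Step 9: prey: 19+9-1=27; pred: 2+0-0=2
Step 10: prey: 27+13-2=38; pred: 2+0-0=2
Step 11: prey: 38+19-3=54; pred: 2+0-0=2
Step 12: prey: 54+27-5=76; pred: 2+1-0=3
Max prey = 76 at step 12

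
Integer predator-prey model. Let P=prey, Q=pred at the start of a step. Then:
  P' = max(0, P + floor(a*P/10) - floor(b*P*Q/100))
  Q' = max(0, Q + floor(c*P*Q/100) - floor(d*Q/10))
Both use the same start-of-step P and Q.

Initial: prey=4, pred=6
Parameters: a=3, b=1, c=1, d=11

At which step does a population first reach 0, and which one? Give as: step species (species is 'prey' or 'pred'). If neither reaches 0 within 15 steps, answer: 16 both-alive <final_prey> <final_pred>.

Step 1: prey: 4+1-0=5; pred: 6+0-6=0
First extinction: pred at step 1

Answer: 1 pred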